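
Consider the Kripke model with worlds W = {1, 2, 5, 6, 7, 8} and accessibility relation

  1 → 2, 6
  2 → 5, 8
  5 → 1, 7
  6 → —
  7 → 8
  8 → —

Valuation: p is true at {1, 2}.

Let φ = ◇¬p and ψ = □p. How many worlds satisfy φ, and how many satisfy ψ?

For ◇¬p:
1: successors {2, 6}; ¬p there: 2:F, 6:T. ✓
2: successors {5, 8}; ¬p there: 5:T, 8:T. ✓
5: successors {1, 7}; ¬p there: 1:F, 7:T. ✓
6: no successors, so ◇¬p fails. ✗
7: successors {8}; ¬p there: 8:T. ✓
8: no successors, so ◇¬p fails. ✗
— 4 worlds.
For □p:
1: successors {2, 6}; p there: 2:T, 6:F. ✗
2: successors {5, 8}; p there: 5:F, 8:F. ✗
5: successors {1, 7}; p there: 1:T, 7:F. ✗
6: no successors, so □p holds vacuously. ✓
7: successors {8}; p there: 8:F. ✗
8: no successors, so □p holds vacuously. ✓
— 2 worlds.

4 and 2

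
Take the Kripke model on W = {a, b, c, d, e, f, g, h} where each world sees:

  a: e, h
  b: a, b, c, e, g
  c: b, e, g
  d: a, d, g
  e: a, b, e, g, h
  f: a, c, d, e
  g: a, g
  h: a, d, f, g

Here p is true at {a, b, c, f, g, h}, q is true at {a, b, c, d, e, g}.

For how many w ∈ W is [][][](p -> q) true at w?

0

a: successors {e, h}; [][](p -> q) there: e:F, h:F. ✗
b: successors {a, b, c, e, g}; [][](p -> q) there: a:F, b:F, c:F, e:F, g:F. ✗
c: successors {b, e, g}; [][](p -> q) there: b:F, e:F, g:F. ✗
d: successors {a, d, g}; [][](p -> q) there: a:F, d:F, g:F. ✗
e: successors {a, b, e, g, h}; [][](p -> q) there: a:F, b:F, e:F, g:F, h:F. ✗
f: successors {a, c, d, e}; [][](p -> q) there: a:F, c:F, d:F, e:F. ✗
g: successors {a, g}; [][](p -> q) there: a:F, g:F. ✗
h: successors {a, d, f, g}; [][](p -> q) there: a:F, d:F, f:F, g:F. ✗
Satisfying worlds: ∅.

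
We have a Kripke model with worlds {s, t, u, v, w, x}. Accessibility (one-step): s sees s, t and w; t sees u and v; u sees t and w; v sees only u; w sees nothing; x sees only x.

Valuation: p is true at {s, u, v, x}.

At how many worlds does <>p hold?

4

s: successors {s, t, w}; p there: s:T, t:F, w:F. ✓
t: successors {u, v}; p there: u:T, v:T. ✓
u: successors {t, w}; p there: t:F, w:F. ✗
v: successors {u}; p there: u:T. ✓
w: no successors, so <>p fails. ✗
x: successors {x}; p there: x:T. ✓
Satisfying worlds: {s, t, v, x}.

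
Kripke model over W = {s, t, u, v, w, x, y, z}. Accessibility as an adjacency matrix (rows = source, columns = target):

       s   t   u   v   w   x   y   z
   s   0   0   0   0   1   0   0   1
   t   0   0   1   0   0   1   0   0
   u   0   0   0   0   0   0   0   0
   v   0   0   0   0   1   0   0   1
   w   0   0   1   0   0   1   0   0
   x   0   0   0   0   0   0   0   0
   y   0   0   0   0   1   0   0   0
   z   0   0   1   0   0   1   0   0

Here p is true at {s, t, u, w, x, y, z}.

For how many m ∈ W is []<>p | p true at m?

8

s: []<>p is T, p is T. ✓
t: []<>p is F, p is T. ✓
u: []<>p is T, p is T. ✓
v: []<>p is T, p is F. ✓
w: []<>p is F, p is T. ✓
x: []<>p is T, p is T. ✓
y: []<>p is T, p is T. ✓
z: []<>p is F, p is T. ✓
Satisfying worlds: {s, t, u, v, w, x, y, z}.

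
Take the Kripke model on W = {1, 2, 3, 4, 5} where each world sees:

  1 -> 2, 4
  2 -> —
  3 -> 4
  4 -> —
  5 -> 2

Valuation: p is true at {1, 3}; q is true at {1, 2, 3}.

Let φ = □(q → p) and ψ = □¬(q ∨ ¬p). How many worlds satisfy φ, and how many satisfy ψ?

3 and 2

For □(q → p):
1: successors {2, 4}; q → p there: 2:F, 4:T. ✗
2: no successors, so □(q → p) holds vacuously. ✓
3: successors {4}; q → p there: 4:T. ✓
4: no successors, so □(q → p) holds vacuously. ✓
5: successors {2}; q → p there: 2:F. ✗
— 3 worlds.
For □¬(q ∨ ¬p):
1: successors {2, 4}; ¬(q ∨ ¬p) there: 2:F, 4:F. ✗
2: no successors, so □¬(q ∨ ¬p) holds vacuously. ✓
3: successors {4}; ¬(q ∨ ¬p) there: 4:F. ✗
4: no successors, so □¬(q ∨ ¬p) holds vacuously. ✓
5: successors {2}; ¬(q ∨ ¬p) there: 2:F. ✗
— 2 worlds.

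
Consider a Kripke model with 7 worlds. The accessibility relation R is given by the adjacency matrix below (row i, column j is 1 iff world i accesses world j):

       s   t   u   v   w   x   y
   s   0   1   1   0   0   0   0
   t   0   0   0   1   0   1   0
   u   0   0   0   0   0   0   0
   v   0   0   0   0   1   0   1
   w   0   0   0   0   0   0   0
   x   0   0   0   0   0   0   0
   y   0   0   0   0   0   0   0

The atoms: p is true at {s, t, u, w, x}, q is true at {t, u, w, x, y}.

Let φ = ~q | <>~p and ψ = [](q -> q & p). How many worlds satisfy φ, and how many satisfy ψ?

For ~q | <>~p:
s: ~q is T, <>~p is F. ✓
t: ~q is F, <>~p is T. ✓
u: ~q is F, <>~p is F. ✗
v: ~q is T, <>~p is T. ✓
w: ~q is F, <>~p is F. ✗
x: ~q is F, <>~p is F. ✗
y: ~q is F, <>~p is F. ✗
— 3 worlds.
For [](q -> q & p):
s: successors {t, u}; q -> q & p there: t:T, u:T. ✓
t: successors {v, x}; q -> q & p there: v:T, x:T. ✓
u: no successors, so [](q -> q & p) holds vacuously. ✓
v: successors {w, y}; q -> q & p there: w:T, y:F. ✗
w: no successors, so [](q -> q & p) holds vacuously. ✓
x: no successors, so [](q -> q & p) holds vacuously. ✓
y: no successors, so [](q -> q & p) holds vacuously. ✓
— 6 worlds.

3 and 6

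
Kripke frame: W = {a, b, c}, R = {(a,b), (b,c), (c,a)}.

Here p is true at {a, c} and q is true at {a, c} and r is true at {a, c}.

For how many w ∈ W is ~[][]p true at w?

1

a: [][]p is T. ✗
b: [][]p is T. ✗
c: [][]p is F. ✓
Satisfying worlds: {c}.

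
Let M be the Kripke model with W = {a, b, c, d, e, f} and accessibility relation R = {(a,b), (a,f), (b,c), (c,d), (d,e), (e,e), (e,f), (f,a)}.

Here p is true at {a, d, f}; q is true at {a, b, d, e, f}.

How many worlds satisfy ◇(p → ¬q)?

a: successors {b, f}; p → ¬q there: b:T, f:F. ✓
b: successors {c}; p → ¬q there: c:T. ✓
c: successors {d}; p → ¬q there: d:F. ✗
d: successors {e}; p → ¬q there: e:T. ✓
e: successors {e, f}; p → ¬q there: e:T, f:F. ✓
f: successors {a}; p → ¬q there: a:F. ✗
Satisfying worlds: {a, b, d, e}.

4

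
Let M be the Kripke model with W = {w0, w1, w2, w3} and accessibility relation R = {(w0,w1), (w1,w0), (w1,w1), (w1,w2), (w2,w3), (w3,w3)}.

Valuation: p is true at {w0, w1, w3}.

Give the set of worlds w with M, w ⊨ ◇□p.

w0: successors {w1}; □p there: w1:F. ✗
w1: successors {w0, w1, w2}; □p there: w0:T, w1:F, w2:T. ✓
w2: successors {w3}; □p there: w3:T. ✓
w3: successors {w3}; □p there: w3:T. ✓

{w1, w2, w3}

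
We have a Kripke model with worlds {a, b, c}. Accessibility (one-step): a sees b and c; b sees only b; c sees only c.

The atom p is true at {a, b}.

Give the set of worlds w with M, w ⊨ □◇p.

a: successors {b, c}; ◇p there: b:T, c:F. ✗
b: successors {b}; ◇p there: b:T. ✓
c: successors {c}; ◇p there: c:F. ✗

{b}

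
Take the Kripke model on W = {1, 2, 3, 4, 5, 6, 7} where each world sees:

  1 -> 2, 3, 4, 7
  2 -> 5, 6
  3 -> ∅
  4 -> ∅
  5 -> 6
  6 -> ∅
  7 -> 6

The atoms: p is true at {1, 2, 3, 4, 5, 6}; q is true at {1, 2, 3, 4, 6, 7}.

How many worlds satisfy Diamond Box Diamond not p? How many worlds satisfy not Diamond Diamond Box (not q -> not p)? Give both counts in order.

For Diamond Box Diamond not p:
1: successors {2, 3, 4, 7}; Box Diamond not p there: 2:F, 3:T, 4:T, 7:F. ✓
2: successors {5, 6}; Box Diamond not p there: 5:F, 6:T. ✓
3: no successors, so Diamond Box Diamond not p fails. ✗
4: no successors, so Diamond Box Diamond not p fails. ✗
5: successors {6}; Box Diamond not p there: 6:T. ✓
6: no successors, so Diamond Box Diamond not p fails. ✗
7: successors {6}; Box Diamond not p there: 6:T. ✓
— 4 worlds.
For not Diamond Diamond Box (not q -> not p):
1: Diamond Diamond Box (not q -> not p) is T. ✗
2: Diamond Diamond Box (not q -> not p) is T. ✗
3: Diamond Diamond Box (not q -> not p) is F. ✓
4: Diamond Diamond Box (not q -> not p) is F. ✓
5: Diamond Diamond Box (not q -> not p) is F. ✓
6: Diamond Diamond Box (not q -> not p) is F. ✓
7: Diamond Diamond Box (not q -> not p) is F. ✓
— 5 worlds.

4 and 5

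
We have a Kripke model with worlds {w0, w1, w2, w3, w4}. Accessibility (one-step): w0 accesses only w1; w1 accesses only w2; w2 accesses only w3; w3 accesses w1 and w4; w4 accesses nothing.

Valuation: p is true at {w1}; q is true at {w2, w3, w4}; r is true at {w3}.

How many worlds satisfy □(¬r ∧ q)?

w0: successors {w1}; ¬r ∧ q there: w1:F. ✗
w1: successors {w2}; ¬r ∧ q there: w2:T. ✓
w2: successors {w3}; ¬r ∧ q there: w3:F. ✗
w3: successors {w1, w4}; ¬r ∧ q there: w1:F, w4:T. ✗
w4: no successors, so □(¬r ∧ q) holds vacuously. ✓
Satisfying worlds: {w1, w4}.

2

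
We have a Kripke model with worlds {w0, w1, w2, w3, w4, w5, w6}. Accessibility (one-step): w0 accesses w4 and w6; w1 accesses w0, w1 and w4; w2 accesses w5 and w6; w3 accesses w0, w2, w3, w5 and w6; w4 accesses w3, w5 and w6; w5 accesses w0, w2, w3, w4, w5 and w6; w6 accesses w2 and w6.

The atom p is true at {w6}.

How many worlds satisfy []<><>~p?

w0: successors {w4, w6}; <><>~p there: w4:T, w6:T. ✓
w1: successors {w0, w1, w4}; <><>~p there: w0:T, w1:T, w4:T. ✓
w2: successors {w5, w6}; <><>~p there: w5:T, w6:T. ✓
w3: successors {w0, w2, w3, w5, w6}; <><>~p there: w0:T, w2:T, w3:T, w5:T, w6:T. ✓
w4: successors {w3, w5, w6}; <><>~p there: w3:T, w5:T, w6:T. ✓
w5: successors {w0, w2, w3, w4, w5, w6}; <><>~p there: w0:T, w2:T, w3:T, w4:T, w5:T, w6:T. ✓
w6: successors {w2, w6}; <><>~p there: w2:T, w6:T. ✓
Satisfying worlds: {w0, w1, w2, w3, w4, w5, w6}.

7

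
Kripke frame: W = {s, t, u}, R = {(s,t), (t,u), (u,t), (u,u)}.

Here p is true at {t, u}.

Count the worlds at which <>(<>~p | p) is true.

s: successors {t}; <>~p | p there: t:T. ✓
t: successors {u}; <>~p | p there: u:T. ✓
u: successors {t, u}; <>~p | p there: t:T, u:T. ✓
Satisfying worlds: {s, t, u}.

3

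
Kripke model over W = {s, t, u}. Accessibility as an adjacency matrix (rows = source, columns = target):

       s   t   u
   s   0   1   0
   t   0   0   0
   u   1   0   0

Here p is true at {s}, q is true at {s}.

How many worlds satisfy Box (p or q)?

s: successors {t}; p or q there: t:F. ✗
t: no successors, so Box (p or q) holds vacuously. ✓
u: successors {s}; p or q there: s:T. ✓
Satisfying worlds: {t, u}.

2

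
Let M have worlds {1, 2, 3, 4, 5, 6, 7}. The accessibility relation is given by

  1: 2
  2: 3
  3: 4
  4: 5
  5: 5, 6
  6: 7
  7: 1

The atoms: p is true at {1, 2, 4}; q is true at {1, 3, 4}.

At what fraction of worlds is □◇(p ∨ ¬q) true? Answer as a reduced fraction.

6/7

1: successors {2}; ◇(p ∨ ¬q) there: 2:F. ✗
2: successors {3}; ◇(p ∨ ¬q) there: 3:T. ✓
3: successors {4}; ◇(p ∨ ¬q) there: 4:T. ✓
4: successors {5}; ◇(p ∨ ¬q) there: 5:T. ✓
5: successors {5, 6}; ◇(p ∨ ¬q) there: 5:T, 6:T. ✓
6: successors {7}; ◇(p ∨ ¬q) there: 7:T. ✓
7: successors {1}; ◇(p ∨ ¬q) there: 1:T. ✓
That's 6 of 7 worlds, so 6/7.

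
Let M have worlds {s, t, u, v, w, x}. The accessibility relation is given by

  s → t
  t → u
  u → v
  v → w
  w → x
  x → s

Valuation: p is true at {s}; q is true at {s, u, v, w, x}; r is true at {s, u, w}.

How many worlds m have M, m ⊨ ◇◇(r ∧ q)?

s: successors {t}; ◇(r ∧ q) there: t:T. ✓
t: successors {u}; ◇(r ∧ q) there: u:F. ✗
u: successors {v}; ◇(r ∧ q) there: v:T. ✓
v: successors {w}; ◇(r ∧ q) there: w:F. ✗
w: successors {x}; ◇(r ∧ q) there: x:T. ✓
x: successors {s}; ◇(r ∧ q) there: s:F. ✗
Satisfying worlds: {s, u, w}.

3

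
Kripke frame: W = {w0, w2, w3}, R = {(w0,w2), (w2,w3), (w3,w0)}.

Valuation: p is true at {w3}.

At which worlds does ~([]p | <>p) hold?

{w0, w3}

w0: []p | <>p is F. ✓
w2: []p | <>p is T. ✗
w3: []p | <>p is F. ✓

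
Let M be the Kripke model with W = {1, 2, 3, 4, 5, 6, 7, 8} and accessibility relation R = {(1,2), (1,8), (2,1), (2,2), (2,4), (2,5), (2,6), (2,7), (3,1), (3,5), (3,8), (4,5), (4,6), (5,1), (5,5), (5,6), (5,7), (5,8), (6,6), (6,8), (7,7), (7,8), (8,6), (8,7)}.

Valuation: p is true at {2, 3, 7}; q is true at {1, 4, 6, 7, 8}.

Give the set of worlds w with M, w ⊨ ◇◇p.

1: successors {2, 8}; ◇p there: 2:T, 8:T. ✓
2: successors {1, 2, 4, 5, 6, 7}; ◇p there: 1:T, 2:T, 4:F, 5:T, 6:F, 7:T. ✓
3: successors {1, 5, 8}; ◇p there: 1:T, 5:T, 8:T. ✓
4: successors {5, 6}; ◇p there: 5:T, 6:F. ✓
5: successors {1, 5, 6, 7, 8}; ◇p there: 1:T, 5:T, 6:F, 7:T, 8:T. ✓
6: successors {6, 8}; ◇p there: 6:F, 8:T. ✓
7: successors {7, 8}; ◇p there: 7:T, 8:T. ✓
8: successors {6, 7}; ◇p there: 6:F, 7:T. ✓

{1, 2, 3, 4, 5, 6, 7, 8}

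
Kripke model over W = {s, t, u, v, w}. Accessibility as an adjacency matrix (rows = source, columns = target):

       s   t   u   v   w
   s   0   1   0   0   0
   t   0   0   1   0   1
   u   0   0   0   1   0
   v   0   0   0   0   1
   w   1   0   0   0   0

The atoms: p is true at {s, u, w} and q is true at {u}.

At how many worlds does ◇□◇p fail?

2

s: successors {t}; □◇p there: t:F. ✗
t: successors {u, w}; □◇p there: u:T, w:F. ✓
u: successors {v}; □◇p there: v:T. ✓
v: successors {w}; □◇p there: w:F. ✗
w: successors {s}; □◇p there: s:T. ✓
Satisfying worlds: {t, u, w}.
So ◇□◇p fails at the other 2 worlds.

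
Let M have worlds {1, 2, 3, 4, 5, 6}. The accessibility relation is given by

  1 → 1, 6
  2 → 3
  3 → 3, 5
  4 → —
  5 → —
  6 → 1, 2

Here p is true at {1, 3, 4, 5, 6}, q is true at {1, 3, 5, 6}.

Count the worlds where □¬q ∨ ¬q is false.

1: □¬q is F, ¬q is F. ✗
2: □¬q is F, ¬q is T. ✓
3: □¬q is F, ¬q is F. ✗
4: □¬q is T, ¬q is T. ✓
5: □¬q is T, ¬q is F. ✓
6: □¬q is F, ¬q is F. ✗
Satisfying worlds: {2, 4, 5}.
So □¬q ∨ ¬q fails at the other 3 worlds.

3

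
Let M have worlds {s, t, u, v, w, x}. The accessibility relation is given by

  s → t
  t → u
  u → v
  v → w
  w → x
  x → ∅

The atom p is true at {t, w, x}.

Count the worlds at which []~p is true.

3

s: successors {t}; ~p there: t:F. ✗
t: successors {u}; ~p there: u:T. ✓
u: successors {v}; ~p there: v:T. ✓
v: successors {w}; ~p there: w:F. ✗
w: successors {x}; ~p there: x:F. ✗
x: no successors, so []~p holds vacuously. ✓
Satisfying worlds: {t, u, x}.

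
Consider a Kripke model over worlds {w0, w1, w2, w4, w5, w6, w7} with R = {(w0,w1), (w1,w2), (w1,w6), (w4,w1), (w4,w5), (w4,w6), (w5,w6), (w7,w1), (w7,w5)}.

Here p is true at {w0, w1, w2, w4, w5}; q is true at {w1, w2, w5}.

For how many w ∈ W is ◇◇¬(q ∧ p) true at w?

w0: successors {w1}; ◇¬(q ∧ p) there: w1:T. ✓
w1: successors {w2, w6}; ◇¬(q ∧ p) there: w2:F, w6:F. ✗
w2: no successors, so ◇◇¬(q ∧ p) fails. ✗
w4: successors {w1, w5, w6}; ◇¬(q ∧ p) there: w1:T, w5:T, w6:F. ✓
w5: successors {w6}; ◇¬(q ∧ p) there: w6:F. ✗
w6: no successors, so ◇◇¬(q ∧ p) fails. ✗
w7: successors {w1, w5}; ◇¬(q ∧ p) there: w1:T, w5:T. ✓
Satisfying worlds: {w0, w4, w7}.

3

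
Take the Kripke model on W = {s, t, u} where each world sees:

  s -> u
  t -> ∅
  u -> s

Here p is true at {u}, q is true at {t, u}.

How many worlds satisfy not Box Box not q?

1

s: Box Box not q is T. ✗
t: Box Box not q is T. ✗
u: Box Box not q is F. ✓
Satisfying worlds: {u}.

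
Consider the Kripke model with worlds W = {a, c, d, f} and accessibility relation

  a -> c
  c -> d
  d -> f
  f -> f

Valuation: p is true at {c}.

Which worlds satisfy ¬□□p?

a: □□p is F. ✓
c: □□p is F. ✓
d: □□p is F. ✓
f: □□p is F. ✓

{a, c, d, f}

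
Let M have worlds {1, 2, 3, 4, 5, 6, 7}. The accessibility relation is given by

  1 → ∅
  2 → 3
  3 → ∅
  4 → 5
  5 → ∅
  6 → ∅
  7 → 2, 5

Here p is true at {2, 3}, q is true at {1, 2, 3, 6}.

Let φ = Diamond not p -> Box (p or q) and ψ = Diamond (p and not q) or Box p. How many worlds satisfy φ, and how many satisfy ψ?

For Diamond not p -> Box (p or q):
1: Diamond not p is F, Box (p or q) is T. ✓
2: Diamond not p is F, Box (p or q) is T. ✓
3: Diamond not p is F, Box (p or q) is T. ✓
4: Diamond not p is T, Box (p or q) is F. ✗
5: Diamond not p is F, Box (p or q) is T. ✓
6: Diamond not p is F, Box (p or q) is T. ✓
7: Diamond not p is T, Box (p or q) is F. ✗
— 5 worlds.
For Diamond (p and not q) or Box p:
1: Diamond (p and not q) is F, Box p is T. ✓
2: Diamond (p and not q) is F, Box p is T. ✓
3: Diamond (p and not q) is F, Box p is T. ✓
4: Diamond (p and not q) is F, Box p is F. ✗
5: Diamond (p and not q) is F, Box p is T. ✓
6: Diamond (p and not q) is F, Box p is T. ✓
7: Diamond (p and not q) is F, Box p is F. ✗
— 5 worlds.

5 and 5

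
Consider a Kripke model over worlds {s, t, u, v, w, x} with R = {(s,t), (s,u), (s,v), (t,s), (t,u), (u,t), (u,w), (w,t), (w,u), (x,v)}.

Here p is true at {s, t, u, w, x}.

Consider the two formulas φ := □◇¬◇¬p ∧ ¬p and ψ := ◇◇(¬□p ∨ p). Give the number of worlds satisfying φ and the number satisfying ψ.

For □◇¬◇¬p ∧ ¬p:
s: □◇¬◇¬p is F, ¬p is F. ✗
t: □◇¬◇¬p is T, ¬p is F. ✗
u: □◇¬◇¬p is T, ¬p is F. ✗
v: □◇¬◇¬p is T, ¬p is T. ✓
w: □◇¬◇¬p is T, ¬p is F. ✗
x: □◇¬◇¬p is F, ¬p is F. ✗
— 1 world.
For ◇◇(¬□p ∨ p):
s: successors {t, u, v}; ◇(¬□p ∨ p) there: t:T, u:T, v:F. ✓
t: successors {s, u}; ◇(¬□p ∨ p) there: s:T, u:T. ✓
u: successors {t, w}; ◇(¬□p ∨ p) there: t:T, w:T. ✓
v: no successors, so ◇◇(¬□p ∨ p) fails. ✗
w: successors {t, u}; ◇(¬□p ∨ p) there: t:T, u:T. ✓
x: successors {v}; ◇(¬□p ∨ p) there: v:F. ✗
— 4 worlds.

1 and 4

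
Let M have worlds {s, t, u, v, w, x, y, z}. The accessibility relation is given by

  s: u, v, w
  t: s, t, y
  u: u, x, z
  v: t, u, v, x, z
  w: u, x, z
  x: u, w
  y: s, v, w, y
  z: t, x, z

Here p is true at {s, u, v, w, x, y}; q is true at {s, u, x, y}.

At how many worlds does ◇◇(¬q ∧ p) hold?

s: successors {u, v, w}; ◇(¬q ∧ p) there: u:F, v:T, w:F. ✓
t: successors {s, t, y}; ◇(¬q ∧ p) there: s:T, t:F, y:T. ✓
u: successors {u, x, z}; ◇(¬q ∧ p) there: u:F, x:T, z:F. ✓
v: successors {t, u, v, x, z}; ◇(¬q ∧ p) there: t:F, u:F, v:T, x:T, z:F. ✓
w: successors {u, x, z}; ◇(¬q ∧ p) there: u:F, x:T, z:F. ✓
x: successors {u, w}; ◇(¬q ∧ p) there: u:F, w:F. ✗
y: successors {s, v, w, y}; ◇(¬q ∧ p) there: s:T, v:T, w:F, y:T. ✓
z: successors {t, x, z}; ◇(¬q ∧ p) there: t:F, x:T, z:F. ✓
Satisfying worlds: {s, t, u, v, w, y, z}.

7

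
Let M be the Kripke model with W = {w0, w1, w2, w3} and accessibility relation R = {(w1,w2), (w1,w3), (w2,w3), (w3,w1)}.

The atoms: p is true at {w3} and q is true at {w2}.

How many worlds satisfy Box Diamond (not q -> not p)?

3

w0: no successors, so Box Diamond (not q -> not p) holds vacuously. ✓
w1: successors {w2, w3}; Diamond (not q -> not p) there: w2:F, w3:T. ✗
w2: successors {w3}; Diamond (not q -> not p) there: w3:T. ✓
w3: successors {w1}; Diamond (not q -> not p) there: w1:T. ✓
Satisfying worlds: {w0, w2, w3}.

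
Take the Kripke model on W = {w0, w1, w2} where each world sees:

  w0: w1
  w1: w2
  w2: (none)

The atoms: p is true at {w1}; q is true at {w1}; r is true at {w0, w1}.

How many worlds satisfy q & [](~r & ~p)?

w0: q is F, [](~r & ~p) is F. ✗
w1: q is T, [](~r & ~p) is T. ✓
w2: q is F, [](~r & ~p) is T. ✗
Satisfying worlds: {w1}.

1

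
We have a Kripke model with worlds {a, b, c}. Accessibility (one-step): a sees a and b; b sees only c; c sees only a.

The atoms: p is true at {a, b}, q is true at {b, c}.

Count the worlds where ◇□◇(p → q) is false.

a: successors {a, b}; □◇(p → q) there: a:T, b:F. ✓
b: successors {c}; □◇(p → q) there: c:T. ✓
c: successors {a}; □◇(p → q) there: a:T. ✓
Satisfying worlds: {a, b, c}.
So ◇□◇(p → q) fails at the other 0 worlds.

0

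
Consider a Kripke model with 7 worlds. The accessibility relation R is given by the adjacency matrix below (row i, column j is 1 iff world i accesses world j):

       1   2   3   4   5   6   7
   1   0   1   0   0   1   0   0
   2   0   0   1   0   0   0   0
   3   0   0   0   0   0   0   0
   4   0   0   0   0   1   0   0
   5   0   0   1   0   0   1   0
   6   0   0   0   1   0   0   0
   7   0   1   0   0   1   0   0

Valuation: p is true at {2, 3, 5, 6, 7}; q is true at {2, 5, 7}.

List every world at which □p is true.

{1, 2, 3, 4, 5, 7}

1: successors {2, 5}; p there: 2:T, 5:T. ✓
2: successors {3}; p there: 3:T. ✓
3: no successors, so □p holds vacuously. ✓
4: successors {5}; p there: 5:T. ✓
5: successors {3, 6}; p there: 3:T, 6:T. ✓
6: successors {4}; p there: 4:F. ✗
7: successors {2, 5}; p there: 2:T, 5:T. ✓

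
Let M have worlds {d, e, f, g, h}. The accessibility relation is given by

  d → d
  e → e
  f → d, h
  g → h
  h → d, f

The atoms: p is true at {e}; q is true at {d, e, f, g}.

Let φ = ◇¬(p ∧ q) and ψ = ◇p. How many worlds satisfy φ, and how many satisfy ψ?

4 and 1

For ◇¬(p ∧ q):
d: successors {d}; ¬(p ∧ q) there: d:T. ✓
e: successors {e}; ¬(p ∧ q) there: e:F. ✗
f: successors {d, h}; ¬(p ∧ q) there: d:T, h:T. ✓
g: successors {h}; ¬(p ∧ q) there: h:T. ✓
h: successors {d, f}; ¬(p ∧ q) there: d:T, f:T. ✓
— 4 worlds.
For ◇p:
d: successors {d}; p there: d:F. ✗
e: successors {e}; p there: e:T. ✓
f: successors {d, h}; p there: d:F, h:F. ✗
g: successors {h}; p there: h:F. ✗
h: successors {d, f}; p there: d:F, f:F. ✗
— 1 world.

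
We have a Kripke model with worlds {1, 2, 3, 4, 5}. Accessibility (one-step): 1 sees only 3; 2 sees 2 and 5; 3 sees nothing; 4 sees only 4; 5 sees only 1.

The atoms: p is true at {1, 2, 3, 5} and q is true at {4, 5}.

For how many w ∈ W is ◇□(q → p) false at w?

1: successors {3}; □(q → p) there: 3:T. ✓
2: successors {2, 5}; □(q → p) there: 2:T, 5:T. ✓
3: no successors, so ◇□(q → p) fails. ✗
4: successors {4}; □(q → p) there: 4:F. ✗
5: successors {1}; □(q → p) there: 1:T. ✓
Satisfying worlds: {1, 2, 5}.
So ◇□(q → p) fails at the other 2 worlds.

2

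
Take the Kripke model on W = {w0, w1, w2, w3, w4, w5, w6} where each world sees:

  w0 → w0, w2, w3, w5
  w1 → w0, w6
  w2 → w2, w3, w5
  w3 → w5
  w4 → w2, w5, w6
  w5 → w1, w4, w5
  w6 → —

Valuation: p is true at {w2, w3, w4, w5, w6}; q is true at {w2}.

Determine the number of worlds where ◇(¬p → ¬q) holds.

w0: successors {w0, w2, w3, w5}; ¬p → ¬q there: w0:T, w2:T, w3:T, w5:T. ✓
w1: successors {w0, w6}; ¬p → ¬q there: w0:T, w6:T. ✓
w2: successors {w2, w3, w5}; ¬p → ¬q there: w2:T, w3:T, w5:T. ✓
w3: successors {w5}; ¬p → ¬q there: w5:T. ✓
w4: successors {w2, w5, w6}; ¬p → ¬q there: w2:T, w5:T, w6:T. ✓
w5: successors {w1, w4, w5}; ¬p → ¬q there: w1:T, w4:T, w5:T. ✓
w6: no successors, so ◇(¬p → ¬q) fails. ✗
Satisfying worlds: {w0, w1, w2, w3, w4, w5}.

6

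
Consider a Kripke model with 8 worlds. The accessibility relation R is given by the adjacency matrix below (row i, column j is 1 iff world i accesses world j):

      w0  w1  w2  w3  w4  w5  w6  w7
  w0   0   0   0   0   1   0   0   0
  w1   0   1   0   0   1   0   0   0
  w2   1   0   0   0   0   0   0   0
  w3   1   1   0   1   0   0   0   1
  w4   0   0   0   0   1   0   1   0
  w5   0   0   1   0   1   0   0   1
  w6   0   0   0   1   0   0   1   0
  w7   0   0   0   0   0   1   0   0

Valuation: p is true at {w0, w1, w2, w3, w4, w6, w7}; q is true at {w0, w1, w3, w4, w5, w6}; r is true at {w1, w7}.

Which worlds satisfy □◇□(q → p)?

w0: successors {w4}; ◇□(q → p) there: w4:T. ✓
w1: successors {w1, w4}; ◇□(q → p) there: w1:T, w4:T. ✓
w2: successors {w0}; ◇□(q → p) there: w0:T. ✓
w3: successors {w0, w1, w3, w7}; ◇□(q → p) there: w0:T, w1:T, w3:T, w7:T. ✓
w4: successors {w4, w6}; ◇□(q → p) there: w4:T, w6:T. ✓
w5: successors {w2, w4, w7}; ◇□(q → p) there: w2:T, w4:T, w7:T. ✓
w6: successors {w3, w6}; ◇□(q → p) there: w3:T, w6:T. ✓
w7: successors {w5}; ◇□(q → p) there: w5:T. ✓

{w0, w1, w2, w3, w4, w5, w6, w7}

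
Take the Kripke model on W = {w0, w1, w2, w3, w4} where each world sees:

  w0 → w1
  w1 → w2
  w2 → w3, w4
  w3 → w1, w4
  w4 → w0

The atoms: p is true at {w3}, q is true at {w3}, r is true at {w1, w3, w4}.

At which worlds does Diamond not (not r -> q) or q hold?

w0: Diamond not (not r -> q) is F, q is F. ✗
w1: Diamond not (not r -> q) is T, q is F. ✓
w2: Diamond not (not r -> q) is F, q is F. ✗
w3: Diamond not (not r -> q) is F, q is T. ✓
w4: Diamond not (not r -> q) is T, q is F. ✓

{w1, w3, w4}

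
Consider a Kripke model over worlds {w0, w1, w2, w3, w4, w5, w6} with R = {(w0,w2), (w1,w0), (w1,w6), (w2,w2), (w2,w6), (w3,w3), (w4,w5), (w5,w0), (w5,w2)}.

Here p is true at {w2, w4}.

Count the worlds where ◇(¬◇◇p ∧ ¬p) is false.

w0: successors {w2}; ¬◇◇p ∧ ¬p there: w2:F. ✗
w1: successors {w0, w6}; ¬◇◇p ∧ ¬p there: w0:F, w6:T. ✓
w2: successors {w2, w6}; ¬◇◇p ∧ ¬p there: w2:F, w6:T. ✓
w3: successors {w3}; ¬◇◇p ∧ ¬p there: w3:T. ✓
w4: successors {w5}; ¬◇◇p ∧ ¬p there: w5:F. ✗
w5: successors {w0, w2}; ¬◇◇p ∧ ¬p there: w0:F, w2:F. ✗
w6: no successors, so ◇(¬◇◇p ∧ ¬p) fails. ✗
Satisfying worlds: {w1, w2, w3}.
So ◇(¬◇◇p ∧ ¬p) fails at the other 4 worlds.

4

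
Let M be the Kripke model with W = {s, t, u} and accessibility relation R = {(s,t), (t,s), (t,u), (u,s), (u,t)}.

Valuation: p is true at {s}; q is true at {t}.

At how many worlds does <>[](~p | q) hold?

s: successors {t}; [](~p | q) there: t:F. ✗
t: successors {s, u}; [](~p | q) there: s:T, u:F. ✓
u: successors {s, t}; [](~p | q) there: s:T, t:F. ✓
Satisfying worlds: {t, u}.

2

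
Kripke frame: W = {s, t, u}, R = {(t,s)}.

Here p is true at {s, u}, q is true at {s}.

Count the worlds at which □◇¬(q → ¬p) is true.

s: no successors, so □◇¬(q → ¬p) holds vacuously. ✓
t: successors {s}; ◇¬(q → ¬p) there: s:F. ✗
u: no successors, so □◇¬(q → ¬p) holds vacuously. ✓
Satisfying worlds: {s, u}.

2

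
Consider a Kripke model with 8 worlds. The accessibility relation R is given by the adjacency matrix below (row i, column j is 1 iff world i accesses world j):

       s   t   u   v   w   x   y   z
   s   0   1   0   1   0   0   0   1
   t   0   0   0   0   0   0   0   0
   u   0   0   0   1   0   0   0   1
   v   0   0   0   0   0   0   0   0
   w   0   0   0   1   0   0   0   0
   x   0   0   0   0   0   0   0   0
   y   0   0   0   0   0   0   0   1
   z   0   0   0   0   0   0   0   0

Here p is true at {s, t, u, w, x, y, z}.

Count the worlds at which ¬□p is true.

s: □p is F. ✓
t: □p is T. ✗
u: □p is F. ✓
v: □p is T. ✗
w: □p is F. ✓
x: □p is T. ✗
y: □p is T. ✗
z: □p is T. ✗
Satisfying worlds: {s, u, w}.

3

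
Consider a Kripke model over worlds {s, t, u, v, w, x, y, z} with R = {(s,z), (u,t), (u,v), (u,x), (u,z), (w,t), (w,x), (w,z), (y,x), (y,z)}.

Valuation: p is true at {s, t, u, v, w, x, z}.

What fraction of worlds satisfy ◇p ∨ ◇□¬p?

1/2

s: ◇p is T, ◇□¬p is T. ✓
t: ◇p is F, ◇□¬p is F. ✗
u: ◇p is T, ◇□¬p is T. ✓
v: ◇p is F, ◇□¬p is F. ✗
w: ◇p is T, ◇□¬p is T. ✓
x: ◇p is F, ◇□¬p is F. ✗
y: ◇p is T, ◇□¬p is T. ✓
z: ◇p is F, ◇□¬p is F. ✗
That's 4 of 8 worlds, so 4/8 = 1/2.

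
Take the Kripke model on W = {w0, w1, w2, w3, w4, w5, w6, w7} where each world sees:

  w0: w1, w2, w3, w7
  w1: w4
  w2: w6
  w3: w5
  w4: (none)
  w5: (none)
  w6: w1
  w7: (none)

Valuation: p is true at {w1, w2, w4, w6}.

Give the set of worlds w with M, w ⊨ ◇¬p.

{w0, w3}

w0: successors {w1, w2, w3, w7}; ¬p there: w1:F, w2:F, w3:T, w7:T. ✓
w1: successors {w4}; ¬p there: w4:F. ✗
w2: successors {w6}; ¬p there: w6:F. ✗
w3: successors {w5}; ¬p there: w5:T. ✓
w4: no successors, so ◇¬p fails. ✗
w5: no successors, so ◇¬p fails. ✗
w6: successors {w1}; ¬p there: w1:F. ✗
w7: no successors, so ◇¬p fails. ✗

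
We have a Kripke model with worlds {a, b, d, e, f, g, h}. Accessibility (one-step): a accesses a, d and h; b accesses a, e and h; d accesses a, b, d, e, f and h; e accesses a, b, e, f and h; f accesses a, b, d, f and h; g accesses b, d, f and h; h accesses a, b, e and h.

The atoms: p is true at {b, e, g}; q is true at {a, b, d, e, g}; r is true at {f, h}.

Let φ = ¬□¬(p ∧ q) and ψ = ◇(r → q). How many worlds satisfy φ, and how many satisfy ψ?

6 and 7

For ¬□¬(p ∧ q):
a: □¬(p ∧ q) is T. ✗
b: □¬(p ∧ q) is F. ✓
d: □¬(p ∧ q) is F. ✓
e: □¬(p ∧ q) is F. ✓
f: □¬(p ∧ q) is F. ✓
g: □¬(p ∧ q) is F. ✓
h: □¬(p ∧ q) is F. ✓
— 6 worlds.
For ◇(r → q):
a: successors {a, d, h}; r → q there: a:T, d:T, h:F. ✓
b: successors {a, e, h}; r → q there: a:T, e:T, h:F. ✓
d: successors {a, b, d, e, f, h}; r → q there: a:T, b:T, d:T, e:T, f:F, h:F. ✓
e: successors {a, b, e, f, h}; r → q there: a:T, b:T, e:T, f:F, h:F. ✓
f: successors {a, b, d, f, h}; r → q there: a:T, b:T, d:T, f:F, h:F. ✓
g: successors {b, d, f, h}; r → q there: b:T, d:T, f:F, h:F. ✓
h: successors {a, b, e, h}; r → q there: a:T, b:T, e:T, h:F. ✓
— 7 worlds.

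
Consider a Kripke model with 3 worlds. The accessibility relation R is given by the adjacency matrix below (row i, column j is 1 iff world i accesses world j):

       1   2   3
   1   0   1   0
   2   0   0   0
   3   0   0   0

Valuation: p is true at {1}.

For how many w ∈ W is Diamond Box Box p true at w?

1

1: successors {2}; Box Box p there: 2:T. ✓
2: no successors, so Diamond Box Box p fails. ✗
3: no successors, so Diamond Box Box p fails. ✗
Satisfying worlds: {1}.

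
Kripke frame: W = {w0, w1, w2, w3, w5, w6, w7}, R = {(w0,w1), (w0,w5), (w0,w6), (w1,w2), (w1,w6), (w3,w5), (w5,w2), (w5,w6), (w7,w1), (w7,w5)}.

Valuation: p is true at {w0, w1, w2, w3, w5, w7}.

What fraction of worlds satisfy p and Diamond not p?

3/7

w0: p is T, Diamond not p is T. ✓
w1: p is T, Diamond not p is T. ✓
w2: p is T, Diamond not p is F. ✗
w3: p is T, Diamond not p is F. ✗
w5: p is T, Diamond not p is T. ✓
w6: p is F, Diamond not p is F. ✗
w7: p is T, Diamond not p is F. ✗
That's 3 of 7 worlds, so 3/7.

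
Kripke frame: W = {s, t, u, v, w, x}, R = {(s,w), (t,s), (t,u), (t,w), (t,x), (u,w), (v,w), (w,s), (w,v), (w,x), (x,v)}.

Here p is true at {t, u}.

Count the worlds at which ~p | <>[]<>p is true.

s: ~p is T, <>[]<>p is F. ✓
t: ~p is F, <>[]<>p is F. ✗
u: ~p is F, <>[]<>p is F. ✗
v: ~p is T, <>[]<>p is F. ✓
w: ~p is T, <>[]<>p is F. ✓
x: ~p is T, <>[]<>p is F. ✓
Satisfying worlds: {s, v, w, x}.

4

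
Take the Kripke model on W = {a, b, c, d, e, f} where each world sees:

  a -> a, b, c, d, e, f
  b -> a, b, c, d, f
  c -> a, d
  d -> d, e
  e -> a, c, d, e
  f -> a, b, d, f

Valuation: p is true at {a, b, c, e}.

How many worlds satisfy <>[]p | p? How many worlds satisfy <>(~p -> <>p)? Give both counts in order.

4 and 6

For <>[]p | p:
a: <>[]p is F, p is T. ✓
b: <>[]p is F, p is T. ✓
c: <>[]p is F, p is T. ✓
d: <>[]p is F, p is F. ✗
e: <>[]p is F, p is T. ✓
f: <>[]p is F, p is F. ✗
— 4 worlds.
For <>(~p -> <>p):
a: successors {a, b, c, d, e, f}; ~p -> <>p there: a:T, b:T, c:T, d:T, e:T, f:T. ✓
b: successors {a, b, c, d, f}; ~p -> <>p there: a:T, b:T, c:T, d:T, f:T. ✓
c: successors {a, d}; ~p -> <>p there: a:T, d:T. ✓
d: successors {d, e}; ~p -> <>p there: d:T, e:T. ✓
e: successors {a, c, d, e}; ~p -> <>p there: a:T, c:T, d:T, e:T. ✓
f: successors {a, b, d, f}; ~p -> <>p there: a:T, b:T, d:T, f:T. ✓
— 6 worlds.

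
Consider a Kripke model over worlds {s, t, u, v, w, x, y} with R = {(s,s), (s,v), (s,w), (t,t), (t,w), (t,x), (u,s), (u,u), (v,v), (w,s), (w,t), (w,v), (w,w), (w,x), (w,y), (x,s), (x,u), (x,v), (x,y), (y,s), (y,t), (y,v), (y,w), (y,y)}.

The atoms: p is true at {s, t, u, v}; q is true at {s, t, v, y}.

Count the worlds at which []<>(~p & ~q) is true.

0

s: successors {s, v, w}; <>(~p & ~q) there: s:T, v:F, w:T. ✗
t: successors {t, w, x}; <>(~p & ~q) there: t:T, w:T, x:F. ✗
u: successors {s, u}; <>(~p & ~q) there: s:T, u:F. ✗
v: successors {v}; <>(~p & ~q) there: v:F. ✗
w: successors {s, t, v, w, x, y}; <>(~p & ~q) there: s:T, t:T, v:F, w:T, x:F, y:T. ✗
x: successors {s, u, v, y}; <>(~p & ~q) there: s:T, u:F, v:F, y:T. ✗
y: successors {s, t, v, w, y}; <>(~p & ~q) there: s:T, t:T, v:F, w:T, y:T. ✗
Satisfying worlds: ∅.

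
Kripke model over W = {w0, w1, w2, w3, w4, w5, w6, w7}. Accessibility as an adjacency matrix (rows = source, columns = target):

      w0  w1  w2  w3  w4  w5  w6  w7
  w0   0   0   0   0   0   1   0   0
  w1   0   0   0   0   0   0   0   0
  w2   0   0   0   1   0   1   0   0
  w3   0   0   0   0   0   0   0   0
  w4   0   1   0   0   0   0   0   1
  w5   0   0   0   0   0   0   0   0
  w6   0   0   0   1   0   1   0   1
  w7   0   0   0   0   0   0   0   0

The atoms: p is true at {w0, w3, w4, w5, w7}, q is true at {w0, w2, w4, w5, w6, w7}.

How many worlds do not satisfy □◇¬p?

4

w0: successors {w5}; ◇¬p there: w5:F. ✗
w1: no successors, so □◇¬p holds vacuously. ✓
w2: successors {w3, w5}; ◇¬p there: w3:F, w5:F. ✗
w3: no successors, so □◇¬p holds vacuously. ✓
w4: successors {w1, w7}; ◇¬p there: w1:F, w7:F. ✗
w5: no successors, so □◇¬p holds vacuously. ✓
w6: successors {w3, w5, w7}; ◇¬p there: w3:F, w5:F, w7:F. ✗
w7: no successors, so □◇¬p holds vacuously. ✓
Satisfying worlds: {w1, w3, w5, w7}.
So □◇¬p fails at the other 4 worlds.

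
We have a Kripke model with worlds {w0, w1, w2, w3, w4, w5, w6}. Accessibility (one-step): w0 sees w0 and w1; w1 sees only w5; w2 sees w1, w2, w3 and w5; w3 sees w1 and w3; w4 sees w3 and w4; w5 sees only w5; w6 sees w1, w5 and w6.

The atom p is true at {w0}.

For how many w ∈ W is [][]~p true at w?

w0: successors {w0, w1}; []~p there: w0:F, w1:T. ✗
w1: successors {w5}; []~p there: w5:T. ✓
w2: successors {w1, w2, w3, w5}; []~p there: w1:T, w2:T, w3:T, w5:T. ✓
w3: successors {w1, w3}; []~p there: w1:T, w3:T. ✓
w4: successors {w3, w4}; []~p there: w3:T, w4:T. ✓
w5: successors {w5}; []~p there: w5:T. ✓
w6: successors {w1, w5, w6}; []~p there: w1:T, w5:T, w6:T. ✓
Satisfying worlds: {w1, w2, w3, w4, w5, w6}.

6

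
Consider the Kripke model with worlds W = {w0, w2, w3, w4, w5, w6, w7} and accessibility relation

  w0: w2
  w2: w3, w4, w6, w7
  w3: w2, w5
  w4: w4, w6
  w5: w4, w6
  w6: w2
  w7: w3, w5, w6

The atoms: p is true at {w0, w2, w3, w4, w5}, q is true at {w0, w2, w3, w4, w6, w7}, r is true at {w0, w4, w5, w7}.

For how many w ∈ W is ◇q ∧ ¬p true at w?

w0: ◇q is T, ¬p is F. ✗
w2: ◇q is T, ¬p is F. ✗
w3: ◇q is T, ¬p is F. ✗
w4: ◇q is T, ¬p is F. ✗
w5: ◇q is T, ¬p is F. ✗
w6: ◇q is T, ¬p is T. ✓
w7: ◇q is T, ¬p is T. ✓
Satisfying worlds: {w6, w7}.

2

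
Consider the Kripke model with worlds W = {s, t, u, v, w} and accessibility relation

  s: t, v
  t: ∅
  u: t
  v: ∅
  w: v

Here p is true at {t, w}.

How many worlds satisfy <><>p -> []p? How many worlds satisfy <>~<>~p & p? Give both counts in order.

5 and 1

For <><>p -> []p:
s: <><>p is F, []p is F. ✓
t: <><>p is F, []p is T. ✓
u: <><>p is F, []p is T. ✓
v: <><>p is F, []p is T. ✓
w: <><>p is F, []p is F. ✓
— 5 worlds.
For <>~<>~p & p:
s: <>~<>~p is T, p is F. ✗
t: <>~<>~p is F, p is T. ✗
u: <>~<>~p is T, p is F. ✗
v: <>~<>~p is F, p is F. ✗
w: <>~<>~p is T, p is T. ✓
— 1 world.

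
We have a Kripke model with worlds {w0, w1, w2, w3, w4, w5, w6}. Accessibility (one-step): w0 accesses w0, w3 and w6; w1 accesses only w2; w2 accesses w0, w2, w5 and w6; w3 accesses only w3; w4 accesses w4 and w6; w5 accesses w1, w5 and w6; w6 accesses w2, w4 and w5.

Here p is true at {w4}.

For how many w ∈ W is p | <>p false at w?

5

w0: p is F, <>p is F. ✗
w1: p is F, <>p is F. ✗
w2: p is F, <>p is F. ✗
w3: p is F, <>p is F. ✗
w4: p is T, <>p is T. ✓
w5: p is F, <>p is F. ✗
w6: p is F, <>p is T. ✓
Satisfying worlds: {w4, w6}.
So p | <>p fails at the other 5 worlds.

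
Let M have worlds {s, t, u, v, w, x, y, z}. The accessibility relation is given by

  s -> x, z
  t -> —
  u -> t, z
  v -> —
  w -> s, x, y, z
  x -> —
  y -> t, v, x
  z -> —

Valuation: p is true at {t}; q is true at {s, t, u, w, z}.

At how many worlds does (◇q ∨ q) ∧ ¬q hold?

1

s: ◇q ∨ q is T, ¬q is F. ✗
t: ◇q ∨ q is T, ¬q is F. ✗
u: ◇q ∨ q is T, ¬q is F. ✗
v: ◇q ∨ q is F, ¬q is T. ✗
w: ◇q ∨ q is T, ¬q is F. ✗
x: ◇q ∨ q is F, ¬q is T. ✗
y: ◇q ∨ q is T, ¬q is T. ✓
z: ◇q ∨ q is T, ¬q is F. ✗
Satisfying worlds: {y}.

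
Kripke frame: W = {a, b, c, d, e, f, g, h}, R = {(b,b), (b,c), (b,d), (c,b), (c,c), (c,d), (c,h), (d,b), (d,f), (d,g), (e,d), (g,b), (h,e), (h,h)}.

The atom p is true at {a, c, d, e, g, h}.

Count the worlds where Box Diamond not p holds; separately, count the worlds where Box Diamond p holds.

5 and 7

For Box Diamond not p:
a: no successors, so Box Diamond not p holds vacuously. ✓
b: successors {b, c, d}; Diamond not p there: b:T, c:T, d:T. ✓
c: successors {b, c, d, h}; Diamond not p there: b:T, c:T, d:T, h:F. ✗
d: successors {b, f, g}; Diamond not p there: b:T, f:F, g:T. ✗
e: successors {d}; Diamond not p there: d:T. ✓
f: no successors, so Box Diamond not p holds vacuously. ✓
g: successors {b}; Diamond not p there: b:T. ✓
h: successors {e, h}; Diamond not p there: e:F, h:F. ✗
— 5 worlds.
For Box Diamond p:
a: no successors, so Box Diamond p holds vacuously. ✓
b: successors {b, c, d}; Diamond p there: b:T, c:T, d:T. ✓
c: successors {b, c, d, h}; Diamond p there: b:T, c:T, d:T, h:T. ✓
d: successors {b, f, g}; Diamond p there: b:T, f:F, g:F. ✗
e: successors {d}; Diamond p there: d:T. ✓
f: no successors, so Box Diamond p holds vacuously. ✓
g: successors {b}; Diamond p there: b:T. ✓
h: successors {e, h}; Diamond p there: e:T, h:T. ✓
— 7 worlds.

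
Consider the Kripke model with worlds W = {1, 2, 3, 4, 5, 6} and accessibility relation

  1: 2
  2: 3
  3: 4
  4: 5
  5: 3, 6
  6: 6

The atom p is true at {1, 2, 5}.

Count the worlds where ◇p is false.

4

1: successors {2}; p there: 2:T. ✓
2: successors {3}; p there: 3:F. ✗
3: successors {4}; p there: 4:F. ✗
4: successors {5}; p there: 5:T. ✓
5: successors {3, 6}; p there: 3:F, 6:F. ✗
6: successors {6}; p there: 6:F. ✗
Satisfying worlds: {1, 4}.
So ◇p fails at the other 4 worlds.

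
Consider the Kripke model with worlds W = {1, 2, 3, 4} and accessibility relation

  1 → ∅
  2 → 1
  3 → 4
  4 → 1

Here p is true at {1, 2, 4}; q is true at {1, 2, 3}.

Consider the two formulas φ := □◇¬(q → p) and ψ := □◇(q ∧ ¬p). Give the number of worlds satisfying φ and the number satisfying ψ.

For □◇¬(q → p):
1: no successors, so □◇¬(q → p) holds vacuously. ✓
2: successors {1}; ◇¬(q → p) there: 1:F. ✗
3: successors {4}; ◇¬(q → p) there: 4:F. ✗
4: successors {1}; ◇¬(q → p) there: 1:F. ✗
— 1 world.
For □◇(q ∧ ¬p):
1: no successors, so □◇(q ∧ ¬p) holds vacuously. ✓
2: successors {1}; ◇(q ∧ ¬p) there: 1:F. ✗
3: successors {4}; ◇(q ∧ ¬p) there: 4:F. ✗
4: successors {1}; ◇(q ∧ ¬p) there: 1:F. ✗
— 1 world.

1 and 1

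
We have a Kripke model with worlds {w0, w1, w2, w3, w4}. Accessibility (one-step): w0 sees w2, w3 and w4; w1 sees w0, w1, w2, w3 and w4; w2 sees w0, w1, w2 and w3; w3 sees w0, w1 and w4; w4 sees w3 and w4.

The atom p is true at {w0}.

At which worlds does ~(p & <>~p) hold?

w0: p & <>~p is T. ✗
w1: p & <>~p is F. ✓
w2: p & <>~p is F. ✓
w3: p & <>~p is F. ✓
w4: p & <>~p is F. ✓

{w1, w2, w3, w4}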